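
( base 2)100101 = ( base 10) 37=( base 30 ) 17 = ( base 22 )1F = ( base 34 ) 13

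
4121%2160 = 1961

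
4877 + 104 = 4981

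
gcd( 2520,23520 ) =840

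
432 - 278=154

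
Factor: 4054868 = 2^2*1013717^1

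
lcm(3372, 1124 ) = 3372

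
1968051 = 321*6131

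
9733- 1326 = 8407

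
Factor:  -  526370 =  - 2^1 * 5^1* 13^1 * 4049^1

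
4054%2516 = 1538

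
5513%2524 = 465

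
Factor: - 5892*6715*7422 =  - 293649797160 = - 2^3*3^2 *5^1*17^1*79^1*491^1*1237^1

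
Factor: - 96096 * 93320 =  - 2^8  *  3^1 * 5^1*7^1 * 11^1 * 13^1 * 2333^1 = - 8967678720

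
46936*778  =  36516208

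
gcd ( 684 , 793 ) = 1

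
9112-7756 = 1356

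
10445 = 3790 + 6655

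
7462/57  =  130+52/57 = 130.91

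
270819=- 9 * ( - 30091 ) 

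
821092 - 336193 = 484899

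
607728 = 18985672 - 18377944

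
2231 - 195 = 2036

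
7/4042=7/4042 = 0.00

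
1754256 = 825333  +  928923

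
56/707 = 8/101=0.08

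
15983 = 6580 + 9403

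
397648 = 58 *6856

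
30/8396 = 15/4198= 0.00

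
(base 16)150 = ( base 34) 9U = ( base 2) 101010000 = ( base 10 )336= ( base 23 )ee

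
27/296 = 27/296=   0.09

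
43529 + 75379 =118908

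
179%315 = 179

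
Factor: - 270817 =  - 107^1*2531^1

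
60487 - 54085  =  6402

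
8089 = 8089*1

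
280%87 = 19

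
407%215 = 192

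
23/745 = 23/745 = 0.03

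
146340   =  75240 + 71100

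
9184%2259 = 148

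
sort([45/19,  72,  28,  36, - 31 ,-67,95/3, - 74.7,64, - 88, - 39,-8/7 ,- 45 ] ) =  [ - 88, - 74.7, - 67, - 45, - 39, - 31, - 8/7,45/19,28, 95/3,  36, 64, 72 ] 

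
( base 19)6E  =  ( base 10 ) 128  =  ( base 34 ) 3q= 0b10000000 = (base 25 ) 53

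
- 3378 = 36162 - 39540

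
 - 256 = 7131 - 7387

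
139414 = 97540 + 41874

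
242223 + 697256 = 939479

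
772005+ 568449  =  1340454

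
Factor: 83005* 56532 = 4692438660 = 2^2 * 3^1 *5^1*7^1*13^1 * 673^1*1277^1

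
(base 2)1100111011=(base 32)pr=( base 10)827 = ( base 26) 15l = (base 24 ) 1AB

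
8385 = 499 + 7886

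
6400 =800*8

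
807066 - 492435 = 314631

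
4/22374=2/11187 = 0.00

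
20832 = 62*336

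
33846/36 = 940 + 1/6 = 940.17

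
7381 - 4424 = 2957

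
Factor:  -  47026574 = -2^1 *7^2 * 29^1*16547^1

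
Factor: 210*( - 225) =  - 2^1*3^3* 5^3*7^1 = - 47250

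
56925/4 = 14231  +  1/4 = 14231.25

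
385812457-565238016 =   -  179425559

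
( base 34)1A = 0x2C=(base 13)35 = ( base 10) 44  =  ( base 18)28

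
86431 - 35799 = 50632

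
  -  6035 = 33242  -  39277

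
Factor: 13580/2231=2^2*5^1*7^1*23^( - 1 ) = 140/23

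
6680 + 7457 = 14137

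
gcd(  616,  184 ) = 8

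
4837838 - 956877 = 3880961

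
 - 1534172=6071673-7605845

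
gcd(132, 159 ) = 3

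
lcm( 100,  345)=6900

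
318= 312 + 6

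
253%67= 52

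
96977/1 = 96977 =96977.00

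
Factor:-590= - 2^1  *5^1 * 59^1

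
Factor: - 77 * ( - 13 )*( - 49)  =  - 49049 = -7^3*11^1*13^1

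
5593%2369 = 855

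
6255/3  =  2085 = 2085.00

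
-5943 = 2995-8938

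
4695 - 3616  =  1079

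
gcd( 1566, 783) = 783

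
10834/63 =10834/63 = 171.97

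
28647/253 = 113 + 58/253=113.23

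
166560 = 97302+69258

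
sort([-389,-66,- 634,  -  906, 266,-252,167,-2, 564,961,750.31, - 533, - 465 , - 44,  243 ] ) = [ - 906,-634, -533,  -  465, - 389, -252,- 66 ,-44, - 2, 167, 243,266,564,750.31,961 ] 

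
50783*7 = 355481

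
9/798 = 3/266 = 0.01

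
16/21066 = 8/10533 = 0.00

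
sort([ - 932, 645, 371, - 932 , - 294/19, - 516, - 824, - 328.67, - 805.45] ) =[ - 932 , - 932,-824, - 805.45,-516, - 328.67,-294/19,371 , 645]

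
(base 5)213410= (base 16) 1CBB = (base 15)22A5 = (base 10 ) 7355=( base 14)2975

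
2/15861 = 2/15861=0.00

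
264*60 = 15840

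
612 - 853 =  - 241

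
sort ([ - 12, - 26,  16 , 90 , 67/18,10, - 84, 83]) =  [ - 84, - 26,-12, 67/18 , 10,16, 83,90]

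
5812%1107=277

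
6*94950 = 569700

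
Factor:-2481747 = -3^1*67^1*12347^1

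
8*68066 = 544528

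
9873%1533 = 675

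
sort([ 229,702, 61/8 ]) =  [61/8 , 229, 702 ]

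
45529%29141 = 16388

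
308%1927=308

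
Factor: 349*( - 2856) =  - 2^3 * 3^1 *7^1*17^1 * 349^1 = - 996744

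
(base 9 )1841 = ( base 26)22a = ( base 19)3h8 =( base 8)2606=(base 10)1414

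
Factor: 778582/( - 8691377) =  - 2^1 * 7^1*19^1*31^ ( - 1)*251^( - 1) * 1117^( - 1 )*2927^1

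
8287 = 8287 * 1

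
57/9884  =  57/9884= 0.01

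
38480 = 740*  52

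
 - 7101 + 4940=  - 2161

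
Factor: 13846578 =2^1 *3^1*2307763^1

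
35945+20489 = 56434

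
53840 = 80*673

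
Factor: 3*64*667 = 2^6*3^1 * 23^1*29^1 = 128064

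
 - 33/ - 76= 33/76 = 0.43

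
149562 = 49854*3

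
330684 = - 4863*(- 68 )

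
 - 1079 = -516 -563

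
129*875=112875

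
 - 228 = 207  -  435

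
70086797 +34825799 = 104912596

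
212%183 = 29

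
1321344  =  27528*48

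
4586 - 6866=-2280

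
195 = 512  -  317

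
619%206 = 1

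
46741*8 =373928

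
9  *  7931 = 71379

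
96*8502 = 816192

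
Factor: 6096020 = 2^2*5^1*7^1*43543^1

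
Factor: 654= 2^1*3^1*109^1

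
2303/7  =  329 = 329.00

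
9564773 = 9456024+108749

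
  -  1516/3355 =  - 1516/3355 = - 0.45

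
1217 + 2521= 3738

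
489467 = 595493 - 106026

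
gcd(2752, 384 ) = 64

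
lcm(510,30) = 510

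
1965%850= 265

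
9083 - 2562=6521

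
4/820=1/205 = 0.00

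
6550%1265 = 225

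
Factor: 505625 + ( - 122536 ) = 383089 = 7^1*54727^1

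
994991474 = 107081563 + 887909911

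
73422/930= 12237/155 = 78.95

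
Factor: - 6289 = -19^1 * 331^1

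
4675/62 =75 + 25/62 = 75.40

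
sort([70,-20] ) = [ - 20, 70 ]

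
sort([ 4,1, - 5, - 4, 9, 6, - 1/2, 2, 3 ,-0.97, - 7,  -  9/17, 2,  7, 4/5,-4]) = [ - 7 , - 5, - 4, - 4, - 0.97 , - 9/17, - 1/2,  4/5,  1 , 2 , 2, 3, 4, 6,7,  9]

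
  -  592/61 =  - 592/61  =  - 9.70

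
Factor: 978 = 2^1*3^1*163^1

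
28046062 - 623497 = 27422565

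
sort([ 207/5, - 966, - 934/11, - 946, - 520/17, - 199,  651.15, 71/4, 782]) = [ - 966, - 946 , - 199, - 934/11, - 520/17,  71/4, 207/5, 651.15, 782]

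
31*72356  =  2243036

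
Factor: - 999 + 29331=28332 = 2^2*3^2*787^1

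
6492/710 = 9 + 51/355= 9.14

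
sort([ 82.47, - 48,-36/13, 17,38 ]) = [ - 48 , - 36/13, 17,  38, 82.47 ]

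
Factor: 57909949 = 43^1*1346743^1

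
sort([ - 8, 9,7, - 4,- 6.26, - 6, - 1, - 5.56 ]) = [ - 8, - 6.26, - 6,  -  5.56, - 4 , - 1, 7, 9 ]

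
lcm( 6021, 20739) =186651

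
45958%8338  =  4268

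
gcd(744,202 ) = 2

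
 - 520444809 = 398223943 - 918668752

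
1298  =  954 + 344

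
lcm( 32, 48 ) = 96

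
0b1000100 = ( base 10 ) 68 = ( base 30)28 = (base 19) 3B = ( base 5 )233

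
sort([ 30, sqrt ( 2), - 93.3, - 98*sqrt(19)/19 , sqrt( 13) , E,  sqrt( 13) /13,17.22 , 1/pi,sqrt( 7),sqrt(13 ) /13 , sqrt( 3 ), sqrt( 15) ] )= [  -  93.3, -98*sqrt( 19)/19, sqrt( 13)/13, sqrt(13) /13 , 1/pi, sqrt( 2), sqrt (3),sqrt( 7),E,sqrt( 13),  sqrt( 15),17.22 , 30]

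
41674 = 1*41674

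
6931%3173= 585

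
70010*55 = 3850550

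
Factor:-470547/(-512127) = 679/739 = 7^1*97^1*739^( - 1 ) 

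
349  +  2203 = 2552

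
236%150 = 86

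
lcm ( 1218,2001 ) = 28014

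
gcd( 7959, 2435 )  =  1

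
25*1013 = 25325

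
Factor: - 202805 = -5^1*47^1*863^1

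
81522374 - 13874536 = 67647838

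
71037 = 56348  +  14689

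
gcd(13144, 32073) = 1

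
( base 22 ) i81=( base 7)34626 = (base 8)21271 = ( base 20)1249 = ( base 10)8889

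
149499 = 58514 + 90985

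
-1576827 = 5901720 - 7478547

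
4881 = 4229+652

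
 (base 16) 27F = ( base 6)2543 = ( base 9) 780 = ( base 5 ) 10024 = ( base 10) 639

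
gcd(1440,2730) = 30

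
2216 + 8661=10877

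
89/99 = 89/99 = 0.90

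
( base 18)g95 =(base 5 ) 132401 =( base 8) 12347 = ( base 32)577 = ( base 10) 5351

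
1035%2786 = 1035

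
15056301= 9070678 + 5985623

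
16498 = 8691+7807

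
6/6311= 6/6311 = 0.00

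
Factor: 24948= 2^2*3^4* 7^1*11^1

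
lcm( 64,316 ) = 5056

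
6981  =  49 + 6932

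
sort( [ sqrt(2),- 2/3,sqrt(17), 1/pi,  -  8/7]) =[ - 8/7, - 2/3, 1/pi,sqrt( 2 ), sqrt( 17)]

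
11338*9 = 102042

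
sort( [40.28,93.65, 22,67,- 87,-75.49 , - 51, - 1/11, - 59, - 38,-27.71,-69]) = [  -  87, - 75.49, - 69,-59, - 51, - 38, - 27.71,-1/11, 22,40.28  ,  67, 93.65]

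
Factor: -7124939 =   -  41^1*173779^1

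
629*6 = 3774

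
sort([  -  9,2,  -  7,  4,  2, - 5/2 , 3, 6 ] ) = [ - 9,-7, - 5/2, 2,2, 3,4, 6] 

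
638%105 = 8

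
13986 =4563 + 9423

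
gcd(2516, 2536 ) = 4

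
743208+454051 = 1197259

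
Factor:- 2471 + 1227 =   -  1244  =  -  2^2 * 311^1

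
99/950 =99/950 =0.10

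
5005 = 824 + 4181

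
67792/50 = 33896/25 = 1355.84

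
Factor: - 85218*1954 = - 2^2*3^1 * 7^1* 977^1*2029^1 = - 166515972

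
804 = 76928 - 76124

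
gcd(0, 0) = 0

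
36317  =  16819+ 19498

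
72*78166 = 5627952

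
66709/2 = 33354+ 1/2 = 33354.50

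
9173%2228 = 261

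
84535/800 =16907/160  =  105.67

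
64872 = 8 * 8109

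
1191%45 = 21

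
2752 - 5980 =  - 3228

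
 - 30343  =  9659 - 40002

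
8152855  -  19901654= - 11748799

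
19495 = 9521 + 9974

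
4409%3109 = 1300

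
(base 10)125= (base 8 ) 175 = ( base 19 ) 6b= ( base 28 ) 4D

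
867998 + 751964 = 1619962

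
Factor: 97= 97^1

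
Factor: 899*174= 156426 = 2^1*3^1* 29^2*31^1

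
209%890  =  209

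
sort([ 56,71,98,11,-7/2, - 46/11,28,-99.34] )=[ -99.34 ,-46/11, - 7/2,11,28,56,71,98 ] 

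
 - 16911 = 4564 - 21475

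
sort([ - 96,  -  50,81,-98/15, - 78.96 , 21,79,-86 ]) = [- 96, - 86, - 78.96,- 50,- 98/15 , 21,79,81 ]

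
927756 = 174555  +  753201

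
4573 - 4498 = 75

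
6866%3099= 668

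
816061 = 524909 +291152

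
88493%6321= 6320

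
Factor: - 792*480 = -380160 = -2^8*3^3*5^1*11^1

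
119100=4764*25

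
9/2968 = 9/2968 =0.00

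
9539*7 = 66773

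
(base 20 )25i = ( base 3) 1021000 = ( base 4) 32112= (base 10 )918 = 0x396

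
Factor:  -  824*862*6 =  - 2^5*3^1 * 103^1*431^1   =  - 4261728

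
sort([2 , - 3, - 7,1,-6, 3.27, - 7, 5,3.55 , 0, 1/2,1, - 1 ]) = [- 7, - 7,-6, - 3, - 1, 0 , 1/2,1, 1, 2,3.27,  3.55,5 ] 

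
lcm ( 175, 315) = 1575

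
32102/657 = 32102/657 = 48.86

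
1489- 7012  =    -  5523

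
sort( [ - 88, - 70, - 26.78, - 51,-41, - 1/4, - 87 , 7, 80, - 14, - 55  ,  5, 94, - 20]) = [ - 88, - 87, - 70, - 55, - 51, - 41, - 26.78, - 20, - 14, - 1/4, 5,7,80,94]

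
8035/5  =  1607 = 1607.00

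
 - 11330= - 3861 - 7469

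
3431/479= 3431/479 = 7.16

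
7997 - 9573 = - 1576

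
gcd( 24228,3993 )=3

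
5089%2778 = 2311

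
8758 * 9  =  78822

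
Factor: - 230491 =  - 83^1 * 2777^1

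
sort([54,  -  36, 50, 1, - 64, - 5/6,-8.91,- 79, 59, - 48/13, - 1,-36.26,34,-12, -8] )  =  [ - 79 , - 64, - 36.26, - 36, - 12, - 8.91, - 8,-48/13,-1,- 5/6,1, 34,50,54, 59]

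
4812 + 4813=9625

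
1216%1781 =1216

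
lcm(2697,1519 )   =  132153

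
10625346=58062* 183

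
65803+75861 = 141664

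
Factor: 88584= 2^3* 3^1*3691^1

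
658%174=136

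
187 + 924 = 1111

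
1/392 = 1/392 = 0.00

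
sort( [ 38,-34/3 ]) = [ - 34/3, 38 ] 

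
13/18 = 13/18   =  0.72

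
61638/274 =30819/137 = 224.96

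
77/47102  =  7/4282 = 0.00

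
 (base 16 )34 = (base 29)1n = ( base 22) 28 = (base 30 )1M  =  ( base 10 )52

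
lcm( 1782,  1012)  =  81972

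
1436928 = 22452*64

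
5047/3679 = 5047/3679=1.37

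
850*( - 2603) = - 2212550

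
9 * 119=1071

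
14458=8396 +6062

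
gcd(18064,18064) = 18064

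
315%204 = 111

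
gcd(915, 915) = 915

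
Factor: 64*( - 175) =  - 11200 = - 2^6*5^2 * 7^1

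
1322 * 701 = 926722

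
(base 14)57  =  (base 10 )77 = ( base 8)115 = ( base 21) 3E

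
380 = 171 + 209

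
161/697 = 161/697 = 0.23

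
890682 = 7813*114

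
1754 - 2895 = -1141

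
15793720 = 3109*5080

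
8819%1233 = 188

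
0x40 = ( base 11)59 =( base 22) 2k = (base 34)1U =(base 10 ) 64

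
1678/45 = 1678/45 = 37.29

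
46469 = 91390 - 44921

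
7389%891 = 261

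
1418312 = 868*1634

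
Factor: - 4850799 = -3^1*131^1*12343^1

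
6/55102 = 3/27551 = 0.00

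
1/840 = 1/840 = 0.00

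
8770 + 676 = 9446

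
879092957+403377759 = 1282470716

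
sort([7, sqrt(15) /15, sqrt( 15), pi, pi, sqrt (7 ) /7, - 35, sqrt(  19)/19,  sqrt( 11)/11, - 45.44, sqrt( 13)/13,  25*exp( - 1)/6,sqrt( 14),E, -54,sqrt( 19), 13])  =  [ - 54 , - 45.44, - 35, sqrt( 19) /19,sqrt(15 ) /15, sqrt( 13 )/13, sqrt(11)/11,sqrt ( 7 ) /7 , 25* exp(-1 ) /6, E, pi, pi, sqrt( 14 ),  sqrt(15),sqrt(19 ),7, 13] 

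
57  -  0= 57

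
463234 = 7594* 61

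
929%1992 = 929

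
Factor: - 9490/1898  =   - 5= -  5^1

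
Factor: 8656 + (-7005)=1651  =  13^1 * 127^1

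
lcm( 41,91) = 3731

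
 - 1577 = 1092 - 2669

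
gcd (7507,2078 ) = 1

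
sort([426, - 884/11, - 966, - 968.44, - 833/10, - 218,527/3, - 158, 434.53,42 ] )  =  [ - 968.44, - 966,-218, - 158, - 833/10, - 884/11,42,527/3, 426, 434.53 ]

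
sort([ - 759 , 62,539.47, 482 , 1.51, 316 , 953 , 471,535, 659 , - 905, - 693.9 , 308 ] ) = [ - 905, - 759,  -  693.9, 1.51, 62,308, 316, 471 , 482,535 , 539.47 , 659,953] 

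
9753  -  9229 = 524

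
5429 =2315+3114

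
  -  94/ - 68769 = 94/68769 = 0.00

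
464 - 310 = 154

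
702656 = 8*87832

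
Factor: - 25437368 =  - 2^3*11^1*79^1*3659^1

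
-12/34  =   - 1 + 11/17 = - 0.35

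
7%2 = 1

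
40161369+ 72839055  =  113000424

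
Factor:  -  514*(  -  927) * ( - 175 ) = -83383650 = - 2^1*3^2*5^2*7^1*103^1*257^1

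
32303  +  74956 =107259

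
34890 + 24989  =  59879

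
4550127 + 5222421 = 9772548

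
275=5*55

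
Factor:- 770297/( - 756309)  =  3^(  -  1)*11^1*23^( - 1 )*97^ (-1)*113^( - 1) * 239^1*293^1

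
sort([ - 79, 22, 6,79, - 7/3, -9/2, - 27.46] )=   [ - 79 ,  -  27.46, -9/2,- 7/3, 6, 22, 79] 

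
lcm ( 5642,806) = 5642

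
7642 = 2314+5328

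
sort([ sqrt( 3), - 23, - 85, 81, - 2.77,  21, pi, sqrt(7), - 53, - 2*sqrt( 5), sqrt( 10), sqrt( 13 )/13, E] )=[ - 85, -53, - 23, - 2*sqrt( 5), - 2.77,sqrt(13)/13, sqrt( 3 ), sqrt( 7), E,pi,sqrt( 10), 21, 81]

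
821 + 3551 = 4372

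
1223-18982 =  - 17759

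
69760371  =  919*75909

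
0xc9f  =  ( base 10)3231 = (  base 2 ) 110010011111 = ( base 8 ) 6237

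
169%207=169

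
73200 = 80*915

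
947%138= 119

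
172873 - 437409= - 264536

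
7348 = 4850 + 2498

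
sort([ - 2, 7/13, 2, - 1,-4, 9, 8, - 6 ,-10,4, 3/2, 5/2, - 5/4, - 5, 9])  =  [-10,-6,-5, - 4, - 2, - 5/4,-1, 7/13, 3/2, 2,5/2, 4, 8, 9, 9 ] 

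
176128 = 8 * 22016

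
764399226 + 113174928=877574154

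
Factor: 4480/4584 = 2^4*3^(-1)*5^1*7^1*191^( - 1)= 560/573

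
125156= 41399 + 83757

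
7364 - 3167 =4197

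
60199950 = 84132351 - 23932401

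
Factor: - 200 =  - 2^3*5^2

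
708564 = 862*822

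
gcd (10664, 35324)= 4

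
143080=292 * 490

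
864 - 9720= - 8856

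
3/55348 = 3/55348 = 0.00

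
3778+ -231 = 3547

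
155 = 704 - 549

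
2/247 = 2/247 =0.01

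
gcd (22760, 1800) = 40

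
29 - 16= 13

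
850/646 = 25/19 = 1.32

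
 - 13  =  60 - 73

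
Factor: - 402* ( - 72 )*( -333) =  - 9638352 = - 2^4 * 3^5*37^1*67^1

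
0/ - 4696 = 0/1  =  - 0.00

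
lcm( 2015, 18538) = 92690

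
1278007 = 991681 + 286326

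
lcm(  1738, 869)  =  1738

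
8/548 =2/137 = 0.01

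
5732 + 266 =5998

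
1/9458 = 1/9458 = 0.00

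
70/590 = 7/59 = 0.12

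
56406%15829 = 8919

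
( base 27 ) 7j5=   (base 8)12765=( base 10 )5621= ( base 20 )E11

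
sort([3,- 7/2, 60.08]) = [ - 7/2, 3  ,  60.08 ] 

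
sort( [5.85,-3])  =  [ - 3,  5.85]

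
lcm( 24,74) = 888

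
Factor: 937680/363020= 2^2*3^1*7^( - 1)*2593^( - 1)*3907^1= 46884/18151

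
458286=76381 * 6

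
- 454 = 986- 1440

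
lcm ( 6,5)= 30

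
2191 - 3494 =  - 1303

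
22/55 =2/5= 0.40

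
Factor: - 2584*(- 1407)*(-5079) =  - 2^3*3^2*7^1* 17^1 * 19^1*67^1*1693^1 = - 18465659352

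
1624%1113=511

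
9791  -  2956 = 6835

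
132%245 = 132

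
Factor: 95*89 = 8455=5^1*19^1 * 89^1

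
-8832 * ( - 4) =35328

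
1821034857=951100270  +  869934587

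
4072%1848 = 376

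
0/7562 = 0 = 0.00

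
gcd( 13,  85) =1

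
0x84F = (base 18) 6a3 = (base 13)c78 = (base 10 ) 2127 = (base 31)26j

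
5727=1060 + 4667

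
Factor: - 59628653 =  - 7^1*599^1*14221^1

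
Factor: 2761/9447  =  3^( -1)* 11^1 * 47^(-1 ) * 67^(-1)*251^1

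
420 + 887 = 1307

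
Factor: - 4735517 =- 59^1 * 80263^1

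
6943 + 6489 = 13432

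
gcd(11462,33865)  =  521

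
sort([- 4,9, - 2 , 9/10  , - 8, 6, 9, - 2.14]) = [ -8, - 4, - 2.14, - 2, 9/10 , 6, 9,9]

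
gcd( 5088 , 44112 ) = 48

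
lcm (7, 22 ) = 154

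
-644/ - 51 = 12 + 32/51 = 12.63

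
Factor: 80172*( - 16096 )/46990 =-645224256/23495 = -2^6*3^2*5^(-1)*17^1*37^(-1)*127^( - 1 )*131^1*503^1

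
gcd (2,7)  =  1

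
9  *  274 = 2466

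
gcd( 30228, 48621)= 3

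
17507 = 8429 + 9078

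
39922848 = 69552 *574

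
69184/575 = 120+8/25 = 120.32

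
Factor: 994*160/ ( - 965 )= - 2^6 * 7^1*71^1*193^(-1 ) = -31808/193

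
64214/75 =856+14/75 = 856.19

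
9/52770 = 3/17590 = 0.00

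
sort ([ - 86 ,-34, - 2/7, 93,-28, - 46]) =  [ - 86,- 46,  -  34, - 28,- 2/7,93] 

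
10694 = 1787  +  8907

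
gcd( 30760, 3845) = 3845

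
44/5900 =11/1475 =0.01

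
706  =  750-44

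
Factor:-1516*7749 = - 11747484 = -2^2*3^3* 7^1 * 41^1*379^1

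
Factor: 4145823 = 3^6*11^2*47^1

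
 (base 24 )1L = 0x2D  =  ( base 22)21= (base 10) 45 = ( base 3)1200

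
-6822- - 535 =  - 6287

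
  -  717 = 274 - 991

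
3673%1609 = 455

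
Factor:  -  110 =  - 2^1*5^1*11^1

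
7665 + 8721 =16386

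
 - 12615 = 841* ( - 15) 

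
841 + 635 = 1476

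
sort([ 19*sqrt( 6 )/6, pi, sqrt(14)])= [pi, sqrt(14 ) , 19*sqrt( 6 ) /6]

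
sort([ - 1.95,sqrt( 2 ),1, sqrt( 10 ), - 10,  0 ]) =[ - 10, - 1.95,0, 1, sqrt( 2), sqrt(10) ] 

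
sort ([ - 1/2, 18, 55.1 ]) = [ - 1/2, 18, 55.1]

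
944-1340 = -396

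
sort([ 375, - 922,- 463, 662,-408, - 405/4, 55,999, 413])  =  [  -  922, - 463, - 408,  -  405/4, 55, 375,  413,662, 999 ]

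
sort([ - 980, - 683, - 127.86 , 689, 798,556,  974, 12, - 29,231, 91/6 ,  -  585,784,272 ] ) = [ - 980, - 683, - 585 , -127.86, - 29, 12, 91/6 , 231,272,556, 689,784,798,974 ] 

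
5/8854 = 5/8854 = 0.00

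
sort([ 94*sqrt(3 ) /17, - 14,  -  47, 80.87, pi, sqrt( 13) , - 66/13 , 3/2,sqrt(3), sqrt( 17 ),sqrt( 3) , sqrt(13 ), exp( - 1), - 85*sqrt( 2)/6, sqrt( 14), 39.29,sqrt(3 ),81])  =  [  -  47, - 85*sqrt( 2)/6, - 14, - 66/13, exp( - 1 ), 3/2,sqrt( 3 ), sqrt(3 ), sqrt( 3) , pi, sqrt( 13 ),  sqrt( 13 ),sqrt( 14), sqrt(17),94*sqrt (3)/17,39.29,80.87,81]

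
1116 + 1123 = 2239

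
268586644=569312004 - 300725360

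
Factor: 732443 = 797^1*919^1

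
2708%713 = 569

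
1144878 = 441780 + 703098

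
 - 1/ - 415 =1/415 = 0.00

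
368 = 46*8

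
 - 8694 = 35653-44347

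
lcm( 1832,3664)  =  3664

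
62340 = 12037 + 50303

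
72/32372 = 18/8093 = 0.00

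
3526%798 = 334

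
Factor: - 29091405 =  - 3^1 * 5^1*  7^1*461^1 * 601^1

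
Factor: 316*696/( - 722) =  - 2^4*3^1*19^( - 2 )  *29^1*  79^1 = - 109968/361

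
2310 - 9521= -7211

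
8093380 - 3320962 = 4772418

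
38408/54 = 19204/27=   711.26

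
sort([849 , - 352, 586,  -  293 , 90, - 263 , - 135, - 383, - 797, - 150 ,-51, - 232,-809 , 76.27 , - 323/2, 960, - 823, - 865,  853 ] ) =[ - 865, - 823, - 809  , - 797,  -  383, - 352, - 293, - 263,-232 , - 323/2, - 150, - 135,  -  51,76.27 , 90,  586, 849, 853, 960 ] 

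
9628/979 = 9628/979 =9.83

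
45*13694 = 616230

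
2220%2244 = 2220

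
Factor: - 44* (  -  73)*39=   2^2*3^1*11^1*13^1*73^1=   125268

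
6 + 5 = 11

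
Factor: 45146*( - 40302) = - 1819474092  =  - 2^2 * 3^2  *2239^1 *22573^1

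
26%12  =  2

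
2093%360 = 293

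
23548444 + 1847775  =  25396219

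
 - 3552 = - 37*96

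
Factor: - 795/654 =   -  2^(  -  1)  *  5^1*53^1*109^( - 1) = -265/218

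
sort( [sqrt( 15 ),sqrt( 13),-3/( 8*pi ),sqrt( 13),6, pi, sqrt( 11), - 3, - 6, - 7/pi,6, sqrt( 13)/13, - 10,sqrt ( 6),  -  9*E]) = [- 9*E , - 10, - 6, - 3, - 7/pi, - 3/( 8*pi), sqrt (13 )/13,sqrt( 6),  pi,sqrt( 11), sqrt( 13 ), sqrt( 13),sqrt( 15),  6,6] 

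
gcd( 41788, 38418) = 674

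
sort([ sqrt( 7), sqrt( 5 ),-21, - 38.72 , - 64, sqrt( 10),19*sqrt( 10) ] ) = [-64,-38.72, - 21 , sqrt( 5 ),sqrt( 7),sqrt( 10), 19*sqrt(10 )]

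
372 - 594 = - 222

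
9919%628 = 499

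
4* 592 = 2368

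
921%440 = 41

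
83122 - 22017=61105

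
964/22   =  43  +  9/11 = 43.82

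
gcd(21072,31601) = 1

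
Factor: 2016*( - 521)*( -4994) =2^6 * 3^2*7^1*11^1*227^1*521^1 = 5245377984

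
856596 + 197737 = 1054333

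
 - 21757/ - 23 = 945 + 22/23=945.96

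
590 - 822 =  - 232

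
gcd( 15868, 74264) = 4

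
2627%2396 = 231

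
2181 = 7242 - 5061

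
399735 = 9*44415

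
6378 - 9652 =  - 3274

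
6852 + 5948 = 12800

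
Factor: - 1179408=  -  2^4 * 3^1*24571^1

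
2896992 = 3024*958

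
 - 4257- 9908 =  - 14165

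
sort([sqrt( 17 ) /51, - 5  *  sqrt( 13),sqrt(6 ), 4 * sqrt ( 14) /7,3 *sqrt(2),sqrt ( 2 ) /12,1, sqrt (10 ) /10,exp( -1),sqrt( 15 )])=[ - 5 * sqrt(13), sqrt( 17) /51, sqrt( 2 ) /12, sqrt(10 )/10, exp(  -  1),1, 4*sqrt( 14)/7 , sqrt( 6),sqrt( 15),  3 * sqrt(2 )] 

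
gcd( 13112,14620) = 4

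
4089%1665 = 759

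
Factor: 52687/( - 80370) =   -  2^(-1 )*3^( - 2 )*5^( - 1 )*59^1 = - 59/90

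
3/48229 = 3/48229 = 0.00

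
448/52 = 112/13 = 8.62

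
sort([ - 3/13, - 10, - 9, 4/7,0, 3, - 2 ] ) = [ - 10, - 9, - 2 , - 3/13 , 0, 4/7, 3 ]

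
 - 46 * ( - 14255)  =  655730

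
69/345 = 1/5 = 0.20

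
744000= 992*750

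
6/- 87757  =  - 6/87757 = -  0.00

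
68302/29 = 68302/29 = 2355.24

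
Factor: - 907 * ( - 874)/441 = 792718/441 = 2^1*3^( - 2)*7^ ( - 2) *19^1*23^1*907^1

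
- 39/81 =-1  +  14/27  =  -0.48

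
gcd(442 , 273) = 13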